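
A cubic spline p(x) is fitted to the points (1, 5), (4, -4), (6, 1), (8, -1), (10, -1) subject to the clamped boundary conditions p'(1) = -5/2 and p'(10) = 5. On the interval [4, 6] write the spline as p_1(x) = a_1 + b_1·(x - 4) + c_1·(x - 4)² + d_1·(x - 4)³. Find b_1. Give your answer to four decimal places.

Let M_i = p''(x_i). Step sizes h_i = 3, 2, 2, 2; slopes of the chords Δ_i = (y_(i+1) - y_i)/h_i = -3, 5/2, -1, 0.
  3·M_0 + 10·M_1 + 2·M_2 = 6(Δ_1 - Δ_0) = 33
  2·M_1 + 8·M_2 + 2·M_3 = 6(Δ_2 - Δ_1) = -21
  2·M_2 + 8·M_3 + 2·M_4 = 6(Δ_3 - Δ_2) = 6
Clamped end conditions give two more equations: 2h_0·M_0 + h_0·M_1 = 6(Δ_0 - p'(1)) = -3 and h_3·M_3 + 2h_3·M_4 = 6(p'(10) - Δ_3) = 30.
Solving: M_0 = -137/46, M_1 = 114/23, M_2 = -351/92, M_3 = -9/46, M_4 = 699/92.
On [4, 6], with p_1(x) = a_1 + b_1·(x - 4) + c_1·(x - 4)² + d_1·(x - 4)³: c_1 = M_1/2 = 57/23, d_1 = (M_2 - M_1)/(6h_1) = -269/368, b_1 = Δ_1 - h_1(2M_1 + M_2)/6 = 43/92.

0.4674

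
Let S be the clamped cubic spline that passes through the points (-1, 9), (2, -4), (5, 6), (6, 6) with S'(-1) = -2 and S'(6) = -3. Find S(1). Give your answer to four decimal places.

-0.6870

Put M_i = S'' at the i-th knot. Here h = (3, 3, 1) and Δ = (-13/3, 10/3, 0), so the interior equations h_(i-1)·M_(i-1) + 2(h_(i-1)+h_i)·M_i + h_i·M_(i+1) = 6(Δ_i − Δ_(i-1)) read
  3·M_0 + 12·M_1 + 3·M_2 = 6(Δ_1 - Δ_0) = 46
  3·M_1 + 8·M_2 + 1·M_3 = 6(Δ_2 - Δ_1) = -20
Clamped end conditions give two more equations: 2h_0·M_0 + h_0·M_1 = 6(Δ_0 - S'(-1)) = -14 and h_2·M_2 + 2h_2·M_3 = 6(S'(6) - Δ_2) = -18.
Hence M_0 = -168/31, M_1 = 574/93, M_2 = -122/31, M_3 = -218/31.
On [-1, 2], S(t) = 9 - 2·(t + 1) - 84/31·(t + 1)² + 539/837·(t + 1)³.
With (t + 1) = 2: S(1) = -575/837.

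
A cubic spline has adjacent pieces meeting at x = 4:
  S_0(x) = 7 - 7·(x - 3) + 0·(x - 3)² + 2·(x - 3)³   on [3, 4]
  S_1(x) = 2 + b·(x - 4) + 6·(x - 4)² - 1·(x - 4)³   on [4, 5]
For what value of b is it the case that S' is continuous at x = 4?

S_0'(x) = -7 + 0·(x - 3) + 6·(x - 3)², so S_0'(4) = -1. On the right, S_1'(4) = b, so b = -1.

-1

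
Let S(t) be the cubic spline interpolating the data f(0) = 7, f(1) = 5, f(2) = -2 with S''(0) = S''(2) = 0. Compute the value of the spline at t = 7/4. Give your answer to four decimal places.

0.0430

Put σ_i = S'' at the i-th knot. Here h = (1, 1) and Δ = (-2, -7), so the interior equations h_(i-1)·σ_(i-1) + 2(h_(i-1)+h_i)·σ_i + h_i·σ_(i+1) = 6(Δ_i − Δ_(i-1)) read
  1·σ_0 + 4·σ_1 + 1·σ_2 = 6(Δ_1 - Δ_0) = -30
Natural end conditions: σ_0 = σ_2 = 0.
Solving: σ_0 = 0, σ_1 = -15/2, σ_2 = 0.
On [1, 2], S(t) = 5 - 9/2·(t - 1) - 15/4·(t - 1)² + 5/4·(t - 1)³.
With (t - 1) = 3/4: S(7/4) = 11/256.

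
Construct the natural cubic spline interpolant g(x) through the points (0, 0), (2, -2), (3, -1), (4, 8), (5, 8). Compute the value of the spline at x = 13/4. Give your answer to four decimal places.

1.0314

Put M_i = g'' at the i-th knot. Here h = (2, 1, 1, 1) and Δ = (-1, 1, 9, 0), so the interior equations h_(i-1)·M_(i-1) + 2(h_(i-1)+h_i)·M_i + h_i·M_(i+1) = 6(Δ_i − Δ_(i-1)) read
  2·M_0 + 6·M_1 + 1·M_2 = 6(Δ_1 - Δ_0) = 12
  1·M_1 + 4·M_2 + 1·M_3 = 6(Δ_2 - Δ_1) = 48
  1·M_2 + 4·M_3 + 1·M_4 = 6(Δ_3 - Δ_2) = -54
Natural end conditions: M_0 = M_4 = 0.
Solving: M_0 = 0, M_1 = -33/43, M_2 = 714/43, M_3 = -759/43, M_4 = 0.
On [3, 4], g(x) = -1 + 551/86·(x - 3) + 357/43·(x - 3)² - 491/86·(x - 3)³.
With (x - 3) = 1/4: g(13/4) = 5677/5504.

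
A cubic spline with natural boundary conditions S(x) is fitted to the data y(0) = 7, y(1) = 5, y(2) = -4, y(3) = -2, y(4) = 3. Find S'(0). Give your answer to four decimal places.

Put M_i = S'' at the i-th knot. Here h = (1, 1, 1, 1) and Δ = (-2, -9, 2, 5), so the interior equations h_(i-1)·M_(i-1) + 2(h_(i-1)+h_i)·M_i + h_i·M_(i+1) = 6(Δ_i − Δ_(i-1)) read
  1·M_0 + 4·M_1 + 1·M_2 = 6(Δ_1 - Δ_0) = -42
  1·M_1 + 4·M_2 + 1·M_3 = 6(Δ_2 - Δ_1) = 66
  1·M_2 + 4·M_3 + 1·M_4 = 6(Δ_3 - Δ_2) = 18
Natural end conditions: M_0 = M_4 = 0.
Hence M_0 = 0, M_1 = -219/14, M_2 = 144/7, M_3 = -9/14, M_4 = 0.
On [0, 1], S'(x) = b_0 + 2c_0·x + 3d_0·x² with b_0 = Δ_0 - h_0(2M_0 + M_1)/6 = 17/28, c_0 = M_0/2 = 0, d_0 = (M_1 - M_0)/(6h_0) = -73/28. So S'(0) = 17/28.

0.6071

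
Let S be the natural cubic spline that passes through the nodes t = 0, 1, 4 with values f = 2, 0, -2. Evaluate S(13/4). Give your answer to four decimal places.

-1.8516

With σ_i denoting the second derivative at x_i, h_i = 1, 3, and Δ_i = (y_(i+1) − y_i)/h_i = -2, -2/3:
  1·σ_0 + 8·σ_1 + 3·σ_2 = 6(Δ_1 - Δ_0) = 8
Natural end conditions: σ_0 = σ_2 = 0.
Solving: σ_0 = 0, σ_1 = 1, σ_2 = 0.
On [1, 4], S(t) = 0 - 5/3·(t - 1) + 1/2·(t - 1)² - 1/18·(t - 1)³.
With (t - 1) = 9/4: S(13/4) = -237/128.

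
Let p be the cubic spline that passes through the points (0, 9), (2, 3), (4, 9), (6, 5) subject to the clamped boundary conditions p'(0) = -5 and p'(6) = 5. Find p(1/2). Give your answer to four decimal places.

6.5188

With σ_i denoting the second derivative at x_i, h_i = 2, 2, 2, and Δ_i = (y_(i+1) − y_i)/h_i = -3, 3, -2:
  2·σ_0 + 8·σ_1 + 2·σ_2 = 6(Δ_1 - Δ_0) = 36
  2·σ_1 + 8·σ_2 + 2·σ_3 = 6(Δ_2 - Δ_1) = -30
Clamped end conditions give two more equations: 2h_0·σ_0 + h_0·σ_1 = 6(Δ_0 - p'(0)) = 12 and h_2·σ_2 + 2h_2·σ_3 = 6(p'(6) - Δ_2) = 42.
Solving: σ_0 = -7/15, σ_1 = 104/15, σ_2 = -139/15, σ_3 = 227/15.
On [0, 2], p(t) = 9 - 5·t - 7/30·t² + 37/60·t³.
With t = 1/2: p(1/2) = 1043/160.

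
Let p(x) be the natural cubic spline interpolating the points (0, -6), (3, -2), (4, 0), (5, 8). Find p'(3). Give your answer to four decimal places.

0.6882

Let σ_i = p''(x_i). Step sizes h_i = 3, 1, 1; slopes of the chords Δ_i = (y_(i+1) - y_i)/h_i = 4/3, 2, 8.
  3·σ_0 + 8·σ_1 + 1·σ_2 = 6(Δ_1 - Δ_0) = 4
  1·σ_1 + 4·σ_2 + 1·σ_3 = 6(Δ_2 - Δ_1) = 36
Natural end conditions: σ_0 = σ_3 = 0.
Solving the tridiagonal system: σ_0 = 0, σ_1 = -20/31, σ_2 = 284/31, σ_3 = 0.
On [3, 4], p'(x) = b_1 + 2c_1·(x - 3) + 3d_1·(x - 3)² with b_1 = Δ_1 - h_1(2σ_1 + σ_2)/6 = 64/93, c_1 = σ_1/2 = -10/31, d_1 = (σ_2 - σ_1)/(6h_1) = 152/93. So p'(3) = 64/93.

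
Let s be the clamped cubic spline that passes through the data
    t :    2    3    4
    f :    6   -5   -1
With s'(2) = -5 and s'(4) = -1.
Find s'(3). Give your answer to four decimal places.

-3.7500

With m_i denoting the second derivative at x_i, h_i = 1, 1, and Δ_i = (y_(i+1) − y_i)/h_i = -11, 4:
  1·m_0 + 4·m_1 + 1·m_2 = 6(Δ_1 - Δ_0) = 90
Clamped end conditions give two more equations: 2h_0·m_0 + h_0·m_1 = 6(Δ_0 - s'(2)) = -36 and h_1·m_1 + 2h_1·m_2 = 6(s'(4) - Δ_1) = -30.
Forward elimination and back-substitution give m_0 = -77/2, m_1 = 41, m_2 = -71/2.
On [3, 4], s'(t) = b_1 + 2c_1·(t - 3) + 3d_1·(t - 3)² with b_1 = Δ_1 - h_1(2m_1 + m_2)/6 = -15/4, c_1 = m_1/2 = 41/2, d_1 = (m_2 - m_1)/(6h_1) = -51/4. So s'(3) = -15/4.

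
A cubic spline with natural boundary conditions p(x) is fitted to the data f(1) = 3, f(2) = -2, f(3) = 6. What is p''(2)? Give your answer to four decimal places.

Write M_i for p''(x_i). With h_i = 1, 1 and divided differences Δ_i = -5, 8, the continuity of p' gives the tridiagonal system
  1·M_0 + 4·M_1 + 1·M_2 = 6(Δ_1 - Δ_0) = 78
Natural end conditions: M_0 = M_2 = 0.
Hence M_0 = 0, M_1 = 39/2, M_2 = 0.

19.5000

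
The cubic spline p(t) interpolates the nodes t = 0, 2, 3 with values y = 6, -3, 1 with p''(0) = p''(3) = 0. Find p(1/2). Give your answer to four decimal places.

Write M_i for p''(x_i). With h_i = 2, 1 and divided differences Δ_i = -9/2, 4, the continuity of p' gives the tridiagonal system
  2·M_0 + 6·M_1 + 1·M_2 = 6(Δ_1 - Δ_0) = 51
Natural end conditions: M_0 = M_2 = 0.
Hence M_0 = 0, M_1 = 17/2, M_2 = 0.
On [0, 2], p(t) = 6 - 22/3·t + 0·t² + 17/24·t³.
With t = 1/2: p(1/2) = 155/64.

2.4219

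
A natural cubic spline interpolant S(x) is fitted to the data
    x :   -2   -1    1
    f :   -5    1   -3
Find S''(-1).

With M_i denoting the second derivative at x_i, h_i = 1, 2, and Δ_i = (y_(i+1) − y_i)/h_i = 6, -2:
  1·M_0 + 6·M_1 + 2·M_2 = 6(Δ_1 - Δ_0) = -48
Natural end conditions: M_0 = M_2 = 0.
Hence M_0 = 0, M_1 = -8, M_2 = 0.

-8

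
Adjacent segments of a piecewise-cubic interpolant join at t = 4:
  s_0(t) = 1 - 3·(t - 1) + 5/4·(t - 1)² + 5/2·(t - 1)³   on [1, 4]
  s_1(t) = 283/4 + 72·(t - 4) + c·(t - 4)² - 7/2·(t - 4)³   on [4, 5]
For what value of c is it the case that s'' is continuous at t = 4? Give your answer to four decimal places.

s_0''(t) = 5/2 + 15·(t - 1), so s_0''(4) = 95/2. On the right, s_1''(4) = 2c, so c = 95/4.

23.7500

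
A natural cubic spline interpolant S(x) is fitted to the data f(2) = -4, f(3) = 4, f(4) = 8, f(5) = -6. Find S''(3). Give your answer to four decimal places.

0.8000

Let m_i = S''(x_i). Step sizes h_i = 1, 1, 1; slopes of the chords Δ_i = (y_(i+1) - y_i)/h_i = 8, 4, -14.
  1·m_0 + 4·m_1 + 1·m_2 = 6(Δ_1 - Δ_0) = -24
  1·m_1 + 4·m_2 + 1·m_3 = 6(Δ_2 - Δ_1) = -108
Natural end conditions: m_0 = m_3 = 0.
Forward elimination and back-substitution give m_0 = 0, m_1 = 4/5, m_2 = -136/5, m_3 = 0.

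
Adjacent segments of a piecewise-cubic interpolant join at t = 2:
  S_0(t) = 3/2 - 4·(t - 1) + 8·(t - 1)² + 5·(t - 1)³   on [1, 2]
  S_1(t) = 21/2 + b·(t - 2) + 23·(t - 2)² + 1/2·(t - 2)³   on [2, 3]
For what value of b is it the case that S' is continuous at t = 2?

S_0'(t) = -4 + 16·(t - 1) + 15·(t - 1)², so S_0'(2) = 27. On the right, S_1'(2) = b, so b = 27.

27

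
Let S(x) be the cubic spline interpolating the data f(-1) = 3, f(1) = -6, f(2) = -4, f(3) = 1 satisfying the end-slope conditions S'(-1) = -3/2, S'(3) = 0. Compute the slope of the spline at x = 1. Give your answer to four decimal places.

-1.9091

With m_i denoting the second derivative at x_i, h_i = 2, 1, 1, and Δ_i = (y_(i+1) − y_i)/h_i = -9/2, 2, 5:
  2·m_0 + 6·m_1 + 1·m_2 = 6(Δ_1 - Δ_0) = 39
  1·m_1 + 4·m_2 + 1·m_3 = 6(Δ_2 - Δ_1) = 18
Clamped end conditions give two more equations: 2h_0·m_0 + h_0·m_1 = 6(Δ_0 - S'(-1)) = -18 and h_2·m_2 + 2h_2·m_3 = 6(S'(3) - Δ_2) = -30.
Solving: m_0 = -189/22, m_1 = 90/11, m_2 = 78/11, m_3 = -204/11.
On [1, 2], S'(x) = b_1 + 2c_1·(x - 1) + 3d_1·(x - 1)² with b_1 = Δ_1 - h_1(2m_1 + m_2)/6 = -21/11, c_1 = m_1/2 = 45/11, d_1 = (m_2 - m_1)/(6h_1) = -2/11. So S'(1) = -21/11.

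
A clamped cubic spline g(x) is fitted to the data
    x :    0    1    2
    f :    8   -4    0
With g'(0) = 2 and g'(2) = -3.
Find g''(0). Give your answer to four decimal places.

Write M_i for g''(x_i). With h_i = 1, 1 and divided differences Δ_i = -12, 4, the continuity of g' gives the tridiagonal system
  1·M_0 + 4·M_1 + 1·M_2 = 6(Δ_1 - Δ_0) = 96
Clamped end conditions give two more equations: 2h_0·M_0 + h_0·M_1 = 6(Δ_0 - g'(0)) = -84 and h_1·M_1 + 2h_1·M_2 = 6(g'(2) - Δ_1) = -42.
Solving: M_0 = -137/2, M_1 = 53, M_2 = -95/2.

-68.5000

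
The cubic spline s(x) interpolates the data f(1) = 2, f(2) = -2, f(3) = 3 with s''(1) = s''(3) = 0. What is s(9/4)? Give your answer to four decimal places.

-1.4883

Write M_i for s''(x_i). With h_i = 1, 1 and divided differences Δ_i = -4, 5, the continuity of s' gives the tridiagonal system
  1·M_0 + 4·M_1 + 1·M_2 = 6(Δ_1 - Δ_0) = 54
Natural end conditions: M_0 = M_2 = 0.
Forward elimination and back-substitution give M_0 = 0, M_1 = 27/2, M_2 = 0.
On [2, 3], s(x) = -2 + 1/2·(x - 2) + 27/4·(x - 2)² - 9/4·(x - 2)³.
With (x - 2) = 1/4: s(9/4) = -381/256.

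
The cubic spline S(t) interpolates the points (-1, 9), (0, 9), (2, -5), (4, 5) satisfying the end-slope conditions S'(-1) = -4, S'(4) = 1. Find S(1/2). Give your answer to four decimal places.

6.3804

Put σ_i = S'' at the i-th knot. Here h = (1, 2, 2) and Δ = (0, -7, 5), so the interior equations h_(i-1)·σ_(i-1) + 2(h_(i-1)+h_i)·σ_i + h_i·σ_(i+1) = 6(Δ_i − Δ_(i-1)) read
  1·σ_0 + 6·σ_1 + 2·σ_2 = 6(Δ_1 - Δ_0) = -42
  2·σ_1 + 8·σ_2 + 2·σ_3 = 6(Δ_2 - Δ_1) = 72
Clamped end conditions give two more equations: 2h_0·σ_0 + h_0·σ_1 = 6(Δ_0 - S'(-1)) = 24 and h_2·σ_2 + 2h_2·σ_3 = 6(S'(4) - Δ_2) = -24.
Solving the tridiagonal system: σ_0 = 458/23, σ_1 = -364/23, σ_2 = 380/23, σ_3 = -328/23.
On [0, 2], S(t) = 9 - 45/23·t - 182/23·t² + 62/23·t³.
With t = 1/2: S(1/2) = 587/92.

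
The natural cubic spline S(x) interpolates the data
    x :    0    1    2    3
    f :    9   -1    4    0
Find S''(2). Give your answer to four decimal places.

-20.4000

Let m_i = S''(x_i). Step sizes h_i = 1, 1, 1; slopes of the chords Δ_i = (y_(i+1) - y_i)/h_i = -10, 5, -4.
  1·m_0 + 4·m_1 + 1·m_2 = 6(Δ_1 - Δ_0) = 90
  1·m_1 + 4·m_2 + 1·m_3 = 6(Δ_2 - Δ_1) = -54
Natural end conditions: m_0 = m_3 = 0.
Hence m_0 = 0, m_1 = 138/5, m_2 = -102/5, m_3 = 0.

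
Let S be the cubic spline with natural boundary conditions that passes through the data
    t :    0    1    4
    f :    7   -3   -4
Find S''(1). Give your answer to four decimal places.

7.2500

Put σ_i = S'' at the i-th knot. Here h = (1, 3) and Δ = (-10, -1/3), so the interior equations h_(i-1)·σ_(i-1) + 2(h_(i-1)+h_i)·σ_i + h_i·σ_(i+1) = 6(Δ_i − Δ_(i-1)) read
  1·σ_0 + 8·σ_1 + 3·σ_2 = 6(Δ_1 - Δ_0) = 58
Natural end conditions: σ_0 = σ_2 = 0.
Forward elimination and back-substitution give σ_0 = 0, σ_1 = 29/4, σ_2 = 0.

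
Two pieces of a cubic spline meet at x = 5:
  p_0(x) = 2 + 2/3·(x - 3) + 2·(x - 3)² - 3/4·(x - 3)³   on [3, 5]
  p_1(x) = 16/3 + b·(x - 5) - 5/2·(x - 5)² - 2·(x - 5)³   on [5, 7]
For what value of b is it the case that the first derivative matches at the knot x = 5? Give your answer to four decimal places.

-0.3333

p_0'(x) = 2/3 + 4·(x - 3) - 9/4·(x - 3)², so p_0'(5) = -1/3. On the right, p_1'(5) = b, so b = -1/3.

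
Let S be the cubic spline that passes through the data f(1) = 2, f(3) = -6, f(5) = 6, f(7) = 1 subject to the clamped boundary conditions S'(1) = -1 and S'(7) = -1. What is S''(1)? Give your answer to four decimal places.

-11.1000

Put M_i = S'' at the i-th knot. Here h = (2, 2, 2) and Δ = (-4, 6, -5/2), so the interior equations h_(i-1)·M_(i-1) + 2(h_(i-1)+h_i)·M_i + h_i·M_(i+1) = 6(Δ_i − Δ_(i-1)) read
  2·M_0 + 8·M_1 + 2·M_2 = 6(Δ_1 - Δ_0) = 60
  2·M_1 + 8·M_2 + 2·M_3 = 6(Δ_2 - Δ_1) = -51
Clamped end conditions give two more equations: 2h_0·M_0 + h_0·M_1 = 6(Δ_0 - S'(1)) = -18 and h_2·M_2 + 2h_2·M_3 = 6(S'(7) - Δ_2) = 9.
Forward elimination and back-substitution give M_0 = -111/10, M_1 = 66/5, M_2 = -117/10, M_3 = 81/10.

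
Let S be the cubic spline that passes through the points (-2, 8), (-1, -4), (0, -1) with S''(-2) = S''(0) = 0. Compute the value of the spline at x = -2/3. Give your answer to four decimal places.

Write σ_i for S''(x_i). With h_i = 1, 1 and divided differences Δ_i = -12, 3, the continuity of S' gives the tridiagonal system
  1·σ_0 + 4·σ_1 + 1·σ_2 = 6(Δ_1 - Δ_0) = 90
Natural end conditions: σ_0 = σ_2 = 0.
Solving the tridiagonal system: σ_0 = 0, σ_1 = 45/2, σ_2 = 0.
On [-1, 0], S(x) = -4 - 9/2·(x + 1) + 45/4·(x + 1)² - 15/4·(x + 1)³.
With (x + 1) = 1/3: S(-2/3) = -79/18.

-4.3889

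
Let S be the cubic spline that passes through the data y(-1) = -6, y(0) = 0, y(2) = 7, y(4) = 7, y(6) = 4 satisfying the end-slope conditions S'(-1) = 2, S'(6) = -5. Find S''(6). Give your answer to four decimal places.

-5.6047

Put m_i = S'' at the i-th knot. Here h = (1, 2, 2, 2) and Δ = (6, 7/2, 0, -3/2), so the interior equations h_(i-1)·m_(i-1) + 2(h_(i-1)+h_i)·m_i + h_i·m_(i+1) = 6(Δ_i − Δ_(i-1)) read
  1·m_0 + 6·m_1 + 2·m_2 = 6(Δ_1 - Δ_0) = -15
  2·m_1 + 8·m_2 + 2·m_3 = 6(Δ_2 - Δ_1) = -21
  2·m_2 + 8·m_3 + 2·m_4 = 6(Δ_3 - Δ_2) = -9
Clamped end conditions give two more equations: 2h_0·m_0 + h_0·m_1 = 6(Δ_0 - S'(-1)) = 24 and h_3·m_3 + 2h_3·m_4 = 6(S'(6) - Δ_3) = -21.
Forward elimination and back-substitution give m_0 = 608/43, m_1 = -184/43, m_2 = -149/86, m_3 = 61/86, m_4 = -241/43.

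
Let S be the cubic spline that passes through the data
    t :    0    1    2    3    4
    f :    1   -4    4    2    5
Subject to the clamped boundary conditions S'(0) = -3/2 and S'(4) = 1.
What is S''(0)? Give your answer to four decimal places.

With m_i denoting the second derivative at x_i, h_i = 1, 1, 1, 1, and Δ_i = (y_(i+1) − y_i)/h_i = -5, 8, -2, 3:
  1·m_0 + 4·m_1 + 1·m_2 = 6(Δ_1 - Δ_0) = 78
  1·m_1 + 4·m_2 + 1·m_3 = 6(Δ_2 - Δ_1) = -60
  1·m_2 + 4·m_3 + 1·m_4 = 6(Δ_3 - Δ_2) = 30
Clamped end conditions give two more equations: 2h_0·m_0 + h_0·m_1 = 6(Δ_0 - S'(0)) = -21 and h_3·m_3 + 2h_3·m_4 = 6(S'(4) - Δ_3) = -12.
Forward elimination and back-substitution give m_0 = -217/8, m_1 = 133/4, m_2 = -223/8, m_3 = 73/4, m_4 = -121/8.

-27.1250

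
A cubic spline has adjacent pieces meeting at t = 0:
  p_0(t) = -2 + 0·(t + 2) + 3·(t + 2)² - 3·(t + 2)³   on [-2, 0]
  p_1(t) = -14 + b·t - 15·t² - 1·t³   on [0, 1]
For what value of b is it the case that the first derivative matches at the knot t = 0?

-24

p_0'(t) = 0 + 6·(t + 2) - 9·(t + 2)², so p_0'(0) = -24. On the right, p_1'(0) = b, so b = -24.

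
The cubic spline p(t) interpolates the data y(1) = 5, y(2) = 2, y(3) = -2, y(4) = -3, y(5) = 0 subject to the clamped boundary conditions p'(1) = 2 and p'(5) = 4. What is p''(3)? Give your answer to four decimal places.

2.7500

Put m_i = p'' at the i-th knot. Here h = (1, 1, 1, 1) and Δ = (-3, -4, -1, 3), so the interior equations h_(i-1)·m_(i-1) + 2(h_(i-1)+h_i)·m_i + h_i·m_(i+1) = 6(Δ_i − Δ_(i-1)) read
  1·m_0 + 4·m_1 + 1·m_2 = 6(Δ_1 - Δ_0) = -6
  1·m_1 + 4·m_2 + 1·m_3 = 6(Δ_2 - Δ_1) = 18
  1·m_2 + 4·m_3 + 1·m_4 = 6(Δ_3 - Δ_2) = 24
Clamped end conditions give two more equations: 2h_0·m_0 + h_0·m_1 = 6(Δ_0 - p'(1)) = -30 and h_3·m_3 + 2h_3·m_4 = 6(p'(5) - Δ_3) = 6.
Hence m_0 = -445/28, m_1 = 25/14, m_2 = 11/4, m_3 = 73/14, m_4 = 11/28.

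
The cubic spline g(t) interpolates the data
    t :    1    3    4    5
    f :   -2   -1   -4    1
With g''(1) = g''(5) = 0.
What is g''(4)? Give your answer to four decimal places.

With σ_i denoting the second derivative at x_i, h_i = 2, 1, 1, and Δ_i = (y_(i+1) − y_i)/h_i = 1/2, -3, 5:
  2·σ_0 + 6·σ_1 + 1·σ_2 = 6(Δ_1 - Δ_0) = -21
  1·σ_1 + 4·σ_2 + 1·σ_3 = 6(Δ_2 - Δ_1) = 48
Natural end conditions: σ_0 = σ_3 = 0.
Solving: σ_0 = 0, σ_1 = -132/23, σ_2 = 309/23, σ_3 = 0.

13.4348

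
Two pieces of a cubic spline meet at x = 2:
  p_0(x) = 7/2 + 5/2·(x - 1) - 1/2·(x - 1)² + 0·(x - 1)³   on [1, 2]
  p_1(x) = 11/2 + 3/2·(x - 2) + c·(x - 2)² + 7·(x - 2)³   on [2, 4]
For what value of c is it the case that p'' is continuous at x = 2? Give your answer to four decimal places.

-0.5000

p_0''(x) = -1 + 0·(x - 1), so p_0''(2) = -1. On the right, p_1''(2) = 2c, so c = -1/2.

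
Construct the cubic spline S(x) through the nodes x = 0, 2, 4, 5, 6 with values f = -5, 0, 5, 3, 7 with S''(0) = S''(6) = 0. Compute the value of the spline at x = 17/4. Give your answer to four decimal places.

4.4565

Put M_i = S'' at the i-th knot. Here h = (2, 2, 1, 1) and Δ = (5/2, 5/2, -2, 4), so the interior equations h_(i-1)·M_(i-1) + 2(h_(i-1)+h_i)·M_i + h_i·M_(i+1) = 6(Δ_i − Δ_(i-1)) read
  2·M_0 + 8·M_1 + 2·M_2 = 6(Δ_1 - Δ_0) = 0
  2·M_1 + 6·M_2 + 1·M_3 = 6(Δ_2 - Δ_1) = -27
  1·M_2 + 4·M_3 + 1·M_4 = 6(Δ_3 - Δ_2) = 36
Natural end conditions: M_0 = M_4 = 0.
Solving the tridiagonal system: M_0 = 0, M_1 = 12/7, M_2 = -48/7, M_3 = 75/7, M_4 = 0.
On [4, 5], S(x) = 5 - 3/2·(x - 4) - 24/7·(x - 4)² + 41/14·(x - 4)³.
With (x - 4) = 1/4: S(17/4) = 3993/896.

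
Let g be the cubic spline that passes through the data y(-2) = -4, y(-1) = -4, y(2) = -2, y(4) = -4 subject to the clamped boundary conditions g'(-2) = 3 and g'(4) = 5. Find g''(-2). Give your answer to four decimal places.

-10.7179

Let M_i = g''(x_i). Step sizes h_i = 1, 3, 2; slopes of the chords Δ_i = (y_(i+1) - y_i)/h_i = 0, 2/3, -1.
  1·M_0 + 8·M_1 + 3·M_2 = 6(Δ_1 - Δ_0) = 4
  3·M_1 + 10·M_2 + 2·M_3 = 6(Δ_2 - Δ_1) = -10
Clamped end conditions give two more equations: 2h_0·M_0 + h_0·M_1 = 6(Δ_0 - g'(-2)) = -18 and h_2·M_2 + 2h_2·M_3 = 6(g'(4) - Δ_2) = 36.
Forward elimination and back-substitution give M_0 = -418/39, M_1 = 134/39, M_2 = -166/39, M_3 = 434/39.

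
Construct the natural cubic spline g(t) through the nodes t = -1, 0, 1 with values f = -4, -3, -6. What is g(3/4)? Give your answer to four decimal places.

Put σ_i = g'' at the i-th knot. Here h = (1, 1) and Δ = (1, -3), so the interior equations h_(i-1)·σ_(i-1) + 2(h_(i-1)+h_i)·σ_i + h_i·σ_(i+1) = 6(Δ_i − Δ_(i-1)) read
  1·σ_0 + 4·σ_1 + 1·σ_2 = 6(Δ_1 - Δ_0) = -24
Natural end conditions: σ_0 = σ_2 = 0.
Solving the tridiagonal system: σ_0 = 0, σ_1 = -6, σ_2 = 0.
On [0, 1], g(t) = -3 - 1·t - 3·t² + 1·t³.
With t = 3/4: g(3/4) = -321/64.

-5.0156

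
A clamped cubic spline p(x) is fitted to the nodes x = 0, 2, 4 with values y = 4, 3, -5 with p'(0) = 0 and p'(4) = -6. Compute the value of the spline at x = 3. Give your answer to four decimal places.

Put σ_i = p'' at the i-th knot. Here h = (2, 2) and Δ = (-1/2, -4), so the interior equations h_(i-1)·σ_(i-1) + 2(h_(i-1)+h_i)·σ_i + h_i·σ_(i+1) = 6(Δ_i − Δ_(i-1)) read
  2·σ_0 + 8·σ_1 + 2·σ_2 = 6(Δ_1 - Δ_0) = -21
Clamped end conditions give two more equations: 2h_0·σ_0 + h_0·σ_1 = 6(Δ_0 - p'(0)) = -3 and h_1·σ_1 + 2h_1·σ_2 = 6(p'(4) - Δ_1) = -12.
Solving the tridiagonal system: σ_0 = 3/8, σ_1 = -9/4, σ_2 = -15/8.
On [2, 4], p(x) = 3 - 15/8·(x - 2) - 9/8·(x - 2)² + 1/32·(x - 2)³.
With (x - 2) = 1: p(3) = 1/32.

0.0313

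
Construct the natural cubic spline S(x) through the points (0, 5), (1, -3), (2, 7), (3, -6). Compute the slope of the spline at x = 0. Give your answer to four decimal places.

-14.3333

Put M_i = S'' at the i-th knot. Here h = (1, 1, 1) and Δ = (-8, 10, -13), so the interior equations h_(i-1)·M_(i-1) + 2(h_(i-1)+h_i)·M_i + h_i·M_(i+1) = 6(Δ_i − Δ_(i-1)) read
  1·M_0 + 4·M_1 + 1·M_2 = 6(Δ_1 - Δ_0) = 108
  1·M_1 + 4·M_2 + 1·M_3 = 6(Δ_2 - Δ_1) = -138
Natural end conditions: M_0 = M_3 = 0.
Forward elimination and back-substitution give M_0 = 0, M_1 = 38, M_2 = -44, M_3 = 0.
On [0, 1], S'(x) = b_0 + 2c_0·x + 3d_0·x² with b_0 = Δ_0 - h_0(2M_0 + M_1)/6 = -43/3, c_0 = M_0/2 = 0, d_0 = (M_1 - M_0)/(6h_0) = 19/3. So S'(0) = -43/3.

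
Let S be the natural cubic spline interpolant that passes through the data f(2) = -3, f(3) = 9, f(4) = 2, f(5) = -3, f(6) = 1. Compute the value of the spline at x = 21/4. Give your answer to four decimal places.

Write σ_i for S''(x_i). With h_i = 1, 1, 1, 1 and divided differences Δ_i = 12, -7, -5, 4, the continuity of S' gives the tridiagonal system
  1·σ_0 + 4·σ_1 + 1·σ_2 = 6(Δ_1 - Δ_0) = -114
  1·σ_1 + 4·σ_2 + 1·σ_3 = 6(Δ_2 - Δ_1) = 12
  1·σ_2 + 4·σ_3 + 1·σ_4 = 6(Δ_3 - Δ_2) = 54
Natural end conditions: σ_0 = σ_4 = 0.
Solving: σ_0 = 0, σ_1 = -213/7, σ_2 = 54/7, σ_3 = 81/7, σ_4 = 0.
On [5, 6], S(x) = -3 + 1/7·(x - 5) + 81/14·(x - 5)² - 27/14·(x - 5)³.
With (x - 5) = 1/4: S(21/4) = -337/128.

-2.6328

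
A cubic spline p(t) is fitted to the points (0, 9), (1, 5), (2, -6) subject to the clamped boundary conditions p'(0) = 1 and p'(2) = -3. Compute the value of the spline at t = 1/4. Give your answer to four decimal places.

Let σ_i = p''(x_i). Step sizes h_i = 1, 1; slopes of the chords Δ_i = (y_(i+1) - y_i)/h_i = -4, -11.
  1·σ_0 + 4·σ_1 + 1·σ_2 = 6(Δ_1 - Δ_0) = -42
Clamped end conditions give two more equations: 2h_0·σ_0 + h_0·σ_1 = 6(Δ_0 - p'(0)) = -30 and h_1·σ_1 + 2h_1·σ_2 = 6(p'(2) - Δ_1) = 48.
Hence σ_0 = -13/2, σ_1 = -17, σ_2 = 65/2.
On [0, 1], p(t) = 9 + 1·t - 13/4·t² - 7/4·t³.
With t = 1/4: p(1/4) = 2309/256.

9.0195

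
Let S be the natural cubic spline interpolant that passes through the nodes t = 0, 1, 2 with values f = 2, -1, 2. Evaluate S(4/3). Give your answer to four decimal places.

Let σ_i = S''(x_i). Step sizes h_i = 1, 1; slopes of the chords Δ_i = (y_(i+1) - y_i)/h_i = -3, 3.
  1·σ_0 + 4·σ_1 + 1·σ_2 = 6(Δ_1 - Δ_0) = 36
Natural end conditions: σ_0 = σ_2 = 0.
Forward elimination and back-substitution give σ_0 = 0, σ_1 = 9, σ_2 = 0.
On [1, 2], S(t) = -1 + 0·(t - 1) + 9/2·(t - 1)² - 3/2·(t - 1)³.
With (t - 1) = 1/3: S(4/3) = -5/9.

-0.5556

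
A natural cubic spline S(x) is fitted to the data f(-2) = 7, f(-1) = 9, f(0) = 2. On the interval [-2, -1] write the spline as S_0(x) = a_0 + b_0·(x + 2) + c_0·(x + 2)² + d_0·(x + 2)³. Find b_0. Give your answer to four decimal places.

Put σ_i = S'' at the i-th knot. Here h = (1, 1) and Δ = (2, -7), so the interior equations h_(i-1)·σ_(i-1) + 2(h_(i-1)+h_i)·σ_i + h_i·σ_(i+1) = 6(Δ_i − Δ_(i-1)) read
  1·σ_0 + 4·σ_1 + 1·σ_2 = 6(Δ_1 - Δ_0) = -54
Natural end conditions: σ_0 = σ_2 = 0.
Forward elimination and back-substitution give σ_0 = 0, σ_1 = -27/2, σ_2 = 0.
On [-2, -1], with S_0(x) = a_0 + b_0·(x + 2) + c_0·(x + 2)² + d_0·(x + 2)³: c_0 = σ_0/2 = 0, d_0 = (σ_1 - σ_0)/(6h_0) = -9/4, b_0 = Δ_0 - h_0(2σ_0 + σ_1)/6 = 17/4.

4.2500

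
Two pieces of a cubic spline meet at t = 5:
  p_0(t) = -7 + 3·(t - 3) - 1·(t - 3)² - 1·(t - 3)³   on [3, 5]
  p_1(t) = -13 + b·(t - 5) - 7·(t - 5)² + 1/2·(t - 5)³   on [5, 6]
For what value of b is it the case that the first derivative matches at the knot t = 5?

p_0'(t) = 3 - 2·(t - 3) - 3·(t - 3)², so p_0'(5) = -13. On the right, p_1'(5) = b, so b = -13.

-13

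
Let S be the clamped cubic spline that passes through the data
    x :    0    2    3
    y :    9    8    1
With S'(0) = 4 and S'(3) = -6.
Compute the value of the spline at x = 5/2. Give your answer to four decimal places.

4.5104

Let M_i = S''(x_i). Step sizes h_i = 2, 1; slopes of the chords Δ_i = (y_(i+1) - y_i)/h_i = -1/2, -7.
  2·M_0 + 6·M_1 + 1·M_2 = 6(Δ_1 - Δ_0) = -39
Clamped end conditions give two more equations: 2h_0·M_0 + h_0·M_1 = 6(Δ_0 - S'(0)) = -27 and h_1·M_1 + 2h_1·M_2 = 6(S'(3) - Δ_1) = 6.
Hence M_0 = -43/12, M_1 = -19/3, M_2 = 37/6.
On [2, 3], S(x) = 8 - 71/12·(x - 2) - 19/6·(x - 2)² + 25/12·(x - 2)³.
With (x - 2) = 1/2: S(5/2) = 433/96.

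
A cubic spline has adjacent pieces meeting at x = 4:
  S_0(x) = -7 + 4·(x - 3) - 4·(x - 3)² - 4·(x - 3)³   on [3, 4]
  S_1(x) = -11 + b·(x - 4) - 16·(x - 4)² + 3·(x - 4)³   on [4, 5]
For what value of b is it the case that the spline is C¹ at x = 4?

S_0'(x) = 4 - 8·(x - 3) - 12·(x - 3)², so S_0'(4) = -16. On the right, S_1'(4) = b, so b = -16.

-16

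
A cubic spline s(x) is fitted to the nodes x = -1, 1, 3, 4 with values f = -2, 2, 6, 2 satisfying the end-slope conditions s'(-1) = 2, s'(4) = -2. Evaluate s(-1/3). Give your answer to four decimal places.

Let M_i = s''(x_i). Step sizes h_i = 2, 2, 1; slopes of the chords Δ_i = (y_(i+1) - y_i)/h_i = 2, 2, -4.
  2·M_0 + 8·M_1 + 2·M_2 = 6(Δ_1 - Δ_0) = 0
  2·M_1 + 6·M_2 + 1·M_3 = 6(Δ_2 - Δ_1) = -36
Clamped end conditions give two more equations: 2h_0·M_0 + h_0·M_1 = 6(Δ_0 - s'(-1)) = 0 and h_2·M_2 + 2h_2·M_3 = 6(s'(4) - Δ_2) = 12.
Solving: M_0 = -28/23, M_1 = 56/23, M_2 = -196/23, M_3 = 236/23.
On [-1, 1], s(x) = -2 + 2·(x + 1) - 14/23·(x + 1)² + 7/23·(x + 1)³.
With (x + 1) = 2/3: s(-1/3) = -526/621.

-0.8470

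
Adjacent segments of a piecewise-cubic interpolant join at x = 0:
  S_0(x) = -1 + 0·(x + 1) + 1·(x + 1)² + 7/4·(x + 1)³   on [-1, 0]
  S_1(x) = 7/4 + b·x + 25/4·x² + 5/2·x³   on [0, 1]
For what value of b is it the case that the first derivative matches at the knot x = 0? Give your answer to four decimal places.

7.2500

S_0'(x) = 0 + 2·(x + 1) + 21/4·(x + 1)², so S_0'(0) = 29/4. On the right, S_1'(0) = b, so b = 29/4.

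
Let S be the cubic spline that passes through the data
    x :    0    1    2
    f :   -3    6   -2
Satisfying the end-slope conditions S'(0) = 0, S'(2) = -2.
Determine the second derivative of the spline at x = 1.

Let M_i = S''(x_i). Step sizes h_i = 1, 1; slopes of the chords Δ_i = (y_(i+1) - y_i)/h_i = 9, -8.
  1·M_0 + 4·M_1 + 1·M_2 = 6(Δ_1 - Δ_0) = -102
Clamped end conditions give two more equations: 2h_0·M_0 + h_0·M_1 = 6(Δ_0 - S'(0)) = 54 and h_1·M_1 + 2h_1·M_2 = 6(S'(2) - Δ_1) = 36.
Solving the tridiagonal system: M_0 = 103/2, M_1 = -49, M_2 = 85/2.

-49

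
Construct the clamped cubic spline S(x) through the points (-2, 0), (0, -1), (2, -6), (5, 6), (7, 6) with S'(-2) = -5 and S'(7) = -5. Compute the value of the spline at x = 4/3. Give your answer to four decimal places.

Let m_i = S''(x_i). Step sizes h_i = 2, 2, 3, 2; slopes of the chords Δ_i = (y_(i+1) - y_i)/h_i = -1/2, -5/2, 4, 0.
  2·m_0 + 8·m_1 + 2·m_2 = 6(Δ_1 - Δ_0) = -12
  2·m_1 + 10·m_2 + 3·m_3 = 6(Δ_2 - Δ_1) = 39
  3·m_2 + 10·m_3 + 2·m_4 = 6(Δ_3 - Δ_2) = -24
Clamped end conditions give two more equations: 2h_0·m_0 + h_0·m_1 = 6(Δ_0 - S'(-2)) = 27 and h_3·m_3 + 2h_3·m_4 = 6(S'(7) - Δ_3) = -30.
Hence m_0 = 555/59, m_1 = -627/118, m_2 = 345/59, m_3 = -174/59, m_4 = -711/118.
On [0, 2], S(x) = -1 - 107/118·x - 627/236·x² + 439/472·x³.
With x = 4/3: S(4/3) = -7531/1593.

-4.7276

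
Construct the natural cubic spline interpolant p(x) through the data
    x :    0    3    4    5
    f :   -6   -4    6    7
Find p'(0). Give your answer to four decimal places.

-3.8172

Let σ_i = p''(x_i). Step sizes h_i = 3, 1, 1; slopes of the chords Δ_i = (y_(i+1) - y_i)/h_i = 2/3, 10, 1.
  3·σ_0 + 8·σ_1 + 1·σ_2 = 6(Δ_1 - Δ_0) = 56
  1·σ_1 + 4·σ_2 + 1·σ_3 = 6(Δ_2 - Δ_1) = -54
Natural end conditions: σ_0 = σ_3 = 0.
Solving: σ_0 = 0, σ_1 = 278/31, σ_2 = -488/31, σ_3 = 0.
On [0, 3], p'(x) = b_0 + 2c_0·x + 3d_0·x² with b_0 = Δ_0 - h_0(2σ_0 + σ_1)/6 = -355/93, c_0 = σ_0/2 = 0, d_0 = (σ_1 - σ_0)/(6h_0) = 139/279. So p'(0) = -355/93.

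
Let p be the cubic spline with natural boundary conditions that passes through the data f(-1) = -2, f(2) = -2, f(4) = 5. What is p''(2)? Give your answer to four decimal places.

2.1000

Write m_i for p''(x_i). With h_i = 3, 2 and divided differences Δ_i = 0, 7/2, the continuity of p' gives the tridiagonal system
  3·m_0 + 10·m_1 + 2·m_2 = 6(Δ_1 - Δ_0) = 21
Natural end conditions: m_0 = m_2 = 0.
Solving: m_0 = 0, m_1 = 21/10, m_2 = 0.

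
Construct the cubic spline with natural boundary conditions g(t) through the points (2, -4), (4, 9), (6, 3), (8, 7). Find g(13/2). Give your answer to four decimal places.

2.7094

With m_i denoting the second derivative at x_i, h_i = 2, 2, 2, and Δ_i = (y_(i+1) − y_i)/h_i = 13/2, -3, 2:
  2·m_0 + 8·m_1 + 2·m_2 = 6(Δ_1 - Δ_0) = -57
  2·m_1 + 8·m_2 + 2·m_3 = 6(Δ_2 - Δ_1) = 30
Natural end conditions: m_0 = m_3 = 0.
Solving the tridiagonal system: m_0 = 0, m_1 = -43/5, m_2 = 59/10, m_3 = 0.
On [6, 8], g(t) = 3 - 29/15·(t - 6) + 59/20·(t - 6)² - 59/120·(t - 6)³.
With (t - 6) = 1/2: g(13/2) = 867/320.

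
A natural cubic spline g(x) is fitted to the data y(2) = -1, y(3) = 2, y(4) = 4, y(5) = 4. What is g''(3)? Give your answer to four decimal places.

-0.8000

Let M_i = g''(x_i). Step sizes h_i = 1, 1, 1; slopes of the chords Δ_i = (y_(i+1) - y_i)/h_i = 3, 2, 0.
  1·M_0 + 4·M_1 + 1·M_2 = 6(Δ_1 - Δ_0) = -6
  1·M_1 + 4·M_2 + 1·M_3 = 6(Δ_2 - Δ_1) = -12
Natural end conditions: M_0 = M_3 = 0.
Solving: M_0 = 0, M_1 = -4/5, M_2 = -14/5, M_3 = 0.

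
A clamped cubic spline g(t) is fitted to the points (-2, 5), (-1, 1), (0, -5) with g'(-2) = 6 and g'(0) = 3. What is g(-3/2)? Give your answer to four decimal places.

Put M_i = g'' at the i-th knot. Here h = (1, 1) and Δ = (-4, -6), so the interior equations h_(i-1)·M_(i-1) + 2(h_(i-1)+h_i)·M_i + h_i·M_(i+1) = 6(Δ_i − Δ_(i-1)) read
  1·M_0 + 4·M_1 + 1·M_2 = 6(Δ_1 - Δ_0) = -12
Clamped end conditions give two more equations: 2h_0·M_0 + h_0·M_1 = 6(Δ_0 - g'(-2)) = -60 and h_1·M_1 + 2h_1·M_2 = 6(g'(0) - Δ_1) = 54.
Hence M_0 = -57/2, M_1 = -3, M_2 = 57/2.
On [-2, -1], g(t) = 5 + 6·(t + 2) - 57/4·(t + 2)² + 17/4·(t + 2)³.
With (t + 2) = 1/2: g(-3/2) = 159/32.

4.9688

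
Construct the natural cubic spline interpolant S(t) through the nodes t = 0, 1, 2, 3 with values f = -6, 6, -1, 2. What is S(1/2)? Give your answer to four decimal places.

2.1500

Let M_i = S''(x_i). Step sizes h_i = 1, 1, 1; slopes of the chords Δ_i = (y_(i+1) - y_i)/h_i = 12, -7, 3.
  1·M_0 + 4·M_1 + 1·M_2 = 6(Δ_1 - Δ_0) = -114
  1·M_1 + 4·M_2 + 1·M_3 = 6(Δ_2 - Δ_1) = 60
Natural end conditions: M_0 = M_3 = 0.
Hence M_0 = 0, M_1 = -172/5, M_2 = 118/5, M_3 = 0.
On [0, 1], S(t) = -6 + 266/15·t + 0·t² - 86/15·t³.
With t = 1/2: S(1/2) = 43/20.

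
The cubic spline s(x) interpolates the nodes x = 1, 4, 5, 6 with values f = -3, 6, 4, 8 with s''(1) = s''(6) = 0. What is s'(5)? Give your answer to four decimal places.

Let σ_i = s''(x_i). Step sizes h_i = 3, 1, 1; slopes of the chords Δ_i = (y_(i+1) - y_i)/h_i = 3, -2, 4.
  3·σ_0 + 8·σ_1 + 1·σ_2 = 6(Δ_1 - Δ_0) = -30
  1·σ_1 + 4·σ_2 + 1·σ_3 = 6(Δ_2 - Δ_1) = 36
Natural end conditions: σ_0 = σ_3 = 0.
Forward elimination and back-substitution give σ_0 = 0, σ_1 = -156/31, σ_2 = 318/31, σ_3 = 0.
On [5, 6], s'(x) = b_2 + 2c_2·(x - 5) + 3d_2·(x - 5)² with b_2 = Δ_2 - h_2(2σ_2 + σ_3)/6 = 18/31, c_2 = σ_2/2 = 159/31, d_2 = (σ_3 - σ_2)/(6h_2) = -53/31. So s'(5) = 18/31.

0.5806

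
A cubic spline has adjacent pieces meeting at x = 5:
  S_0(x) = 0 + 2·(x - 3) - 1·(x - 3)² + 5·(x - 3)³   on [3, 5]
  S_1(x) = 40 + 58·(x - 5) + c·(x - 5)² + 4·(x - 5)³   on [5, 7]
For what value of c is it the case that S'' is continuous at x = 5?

S_0''(x) = -2 + 30·(x - 3), so S_0''(5) = 58. On the right, S_1''(5) = 2c, so c = 29.

29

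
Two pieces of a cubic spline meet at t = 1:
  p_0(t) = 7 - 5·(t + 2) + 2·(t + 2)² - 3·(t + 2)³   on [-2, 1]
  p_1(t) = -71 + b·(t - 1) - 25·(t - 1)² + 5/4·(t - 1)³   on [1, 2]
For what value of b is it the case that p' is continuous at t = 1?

-74

p_0'(t) = -5 + 4·(t + 2) - 9·(t + 2)², so p_0'(1) = -74. On the right, p_1'(1) = b, so b = -74.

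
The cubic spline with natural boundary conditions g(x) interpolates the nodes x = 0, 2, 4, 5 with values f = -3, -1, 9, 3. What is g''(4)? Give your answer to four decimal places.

Let M_i = g''(x_i). Step sizes h_i = 2, 2, 1; slopes of the chords Δ_i = (y_(i+1) - y_i)/h_i = 1, 5, -6.
  2·M_0 + 8·M_1 + 2·M_2 = 6(Δ_1 - Δ_0) = 24
  2·M_1 + 6·M_2 + 1·M_3 = 6(Δ_2 - Δ_1) = -66
Natural end conditions: M_0 = M_3 = 0.
Forward elimination and back-substitution give M_0 = 0, M_1 = 69/11, M_2 = -144/11, M_3 = 0.

-13.0909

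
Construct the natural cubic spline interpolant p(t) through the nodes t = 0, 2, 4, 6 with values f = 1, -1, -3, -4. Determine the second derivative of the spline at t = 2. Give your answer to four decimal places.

Put m_i = p'' at the i-th knot. Here h = (2, 2, 2) and Δ = (-1, -1, -1/2), so the interior equations h_(i-1)·m_(i-1) + 2(h_(i-1)+h_i)·m_i + h_i·m_(i+1) = 6(Δ_i − Δ_(i-1)) read
  2·m_0 + 8·m_1 + 2·m_2 = 6(Δ_1 - Δ_0) = 0
  2·m_1 + 8·m_2 + 2·m_3 = 6(Δ_2 - Δ_1) = 3
Natural end conditions: m_0 = m_3 = 0.
Solving the tridiagonal system: m_0 = 0, m_1 = -1/10, m_2 = 2/5, m_3 = 0.

-0.1000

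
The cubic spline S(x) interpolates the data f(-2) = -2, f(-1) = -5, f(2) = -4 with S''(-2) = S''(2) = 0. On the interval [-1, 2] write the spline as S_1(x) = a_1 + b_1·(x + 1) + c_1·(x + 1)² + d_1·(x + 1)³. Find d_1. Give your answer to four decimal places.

Let σ_i = S''(x_i). Step sizes h_i = 1, 3; slopes of the chords Δ_i = (y_(i+1) - y_i)/h_i = -3, 1/3.
  1·σ_0 + 8·σ_1 + 3·σ_2 = 6(Δ_1 - Δ_0) = 20
Natural end conditions: σ_0 = σ_2 = 0.
Forward elimination and back-substitution give σ_0 = 0, σ_1 = 5/2, σ_2 = 0.
On [-1, 2], with S_1(x) = a_1 + b_1·(x + 1) + c_1·(x + 1)² + d_1·(x + 1)³: c_1 = σ_1/2 = 5/4, d_1 = (σ_2 - σ_1)/(6h_1) = -5/36, b_1 = Δ_1 - h_1(2σ_1 + σ_2)/6 = -13/6.

-0.1389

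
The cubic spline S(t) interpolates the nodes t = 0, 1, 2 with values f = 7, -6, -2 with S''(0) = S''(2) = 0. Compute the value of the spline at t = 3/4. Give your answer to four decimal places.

Write σ_i for S''(x_i). With h_i = 1, 1 and divided differences Δ_i = -13, 4, the continuity of S' gives the tridiagonal system
  1·σ_0 + 4·σ_1 + 1·σ_2 = 6(Δ_1 - Δ_0) = 102
Natural end conditions: σ_0 = σ_2 = 0.
Forward elimination and back-substitution give σ_0 = 0, σ_1 = 51/2, σ_2 = 0.
On [0, 1], S(t) = 7 - 69/4·t + 0·t² + 17/4·t³.
With t = 3/4: S(3/4) = -1061/256.

-4.1445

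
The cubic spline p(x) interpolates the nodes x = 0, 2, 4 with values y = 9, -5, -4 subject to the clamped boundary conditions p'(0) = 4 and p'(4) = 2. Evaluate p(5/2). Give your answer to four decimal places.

-6.8242

Let M_i = p''(x_i). Step sizes h_i = 2, 2; slopes of the chords Δ_i = (y_(i+1) - y_i)/h_i = -7, 1/2.
  2·M_0 + 8·M_1 + 2·M_2 = 6(Δ_1 - Δ_0) = 45
Clamped end conditions give two more equations: 2h_0·M_0 + h_0·M_1 = 6(Δ_0 - p'(0)) = -66 and h_1·M_1 + 2h_1·M_2 = 6(p'(4) - Δ_1) = 9.
Solving the tridiagonal system: M_0 = -181/8, M_1 = 49/4, M_2 = -31/8.
On [2, 4], p(x) = -5 - 51/8·(x - 2) + 49/8·(x - 2)² - 43/32·(x - 2)³.
With (x - 2) = 1/2: p(5/2) = -1747/256.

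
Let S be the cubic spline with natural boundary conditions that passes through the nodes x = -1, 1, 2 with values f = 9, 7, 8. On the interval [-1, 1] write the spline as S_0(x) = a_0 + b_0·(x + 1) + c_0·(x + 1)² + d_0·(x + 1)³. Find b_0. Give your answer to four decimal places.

-1.6667

Let σ_i = S''(x_i). Step sizes h_i = 2, 1; slopes of the chords Δ_i = (y_(i+1) - y_i)/h_i = -1, 1.
  2·σ_0 + 6·σ_1 + 1·σ_2 = 6(Δ_1 - Δ_0) = 12
Natural end conditions: σ_0 = σ_2 = 0.
Forward elimination and back-substitution give σ_0 = 0, σ_1 = 2, σ_2 = 0.
On [-1, 1], with S_0(x) = a_0 + b_0·(x + 1) + c_0·(x + 1)² + d_0·(x + 1)³: c_0 = σ_0/2 = 0, d_0 = (σ_1 - σ_0)/(6h_0) = 1/6, b_0 = Δ_0 - h_0(2σ_0 + σ_1)/6 = -5/3.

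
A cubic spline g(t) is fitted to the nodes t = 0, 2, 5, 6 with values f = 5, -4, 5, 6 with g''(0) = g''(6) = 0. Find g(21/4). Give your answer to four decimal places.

5.4464

Put M_i = g'' at the i-th knot. Here h = (2, 3, 1) and Δ = (-9/2, 3, 1), so the interior equations h_(i-1)·M_(i-1) + 2(h_(i-1)+h_i)·M_i + h_i·M_(i+1) = 6(Δ_i − Δ_(i-1)) read
  2·M_0 + 10·M_1 + 3·M_2 = 6(Δ_1 - Δ_0) = 45
  3·M_1 + 8·M_2 + 1·M_3 = 6(Δ_2 - Δ_1) = -12
Natural end conditions: M_0 = M_3 = 0.
Forward elimination and back-substitution give M_0 = 0, M_1 = 396/71, M_2 = -255/71, M_3 = 0.
On [5, 6], g(t) = 5 + 156/71·(t - 5) - 255/142·(t - 5)² + 85/142·(t - 5)³.
With (t - 5) = 1/4: g(21/4) = 49497/9088.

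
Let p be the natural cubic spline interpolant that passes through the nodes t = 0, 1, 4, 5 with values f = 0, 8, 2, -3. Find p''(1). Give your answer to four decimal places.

Write M_i for p''(x_i). With h_i = 1, 3, 1 and divided differences Δ_i = 8, -2, -5, the continuity of p' gives the tridiagonal system
  1·M_0 + 8·M_1 + 3·M_2 = 6(Δ_1 - Δ_0) = -60
  3·M_1 + 8·M_2 + 1·M_3 = 6(Δ_2 - Δ_1) = -18
Natural end conditions: M_0 = M_3 = 0.
Solving: M_0 = 0, M_1 = -426/55, M_2 = 36/55, M_3 = 0.

-7.7455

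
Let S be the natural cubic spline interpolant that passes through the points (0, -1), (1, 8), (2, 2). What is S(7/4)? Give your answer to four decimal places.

4.3789

Write M_i for S''(x_i). With h_i = 1, 1 and divided differences Δ_i = 9, -6, the continuity of S' gives the tridiagonal system
  1·M_0 + 4·M_1 + 1·M_2 = 6(Δ_1 - Δ_0) = -90
Natural end conditions: M_0 = M_2 = 0.
Hence M_0 = 0, M_1 = -45/2, M_2 = 0.
On [1, 2], S(t) = 8 + 3/2·(t - 1) - 45/4·(t - 1)² + 15/4·(t - 1)³.
With (t - 1) = 3/4: S(7/4) = 1121/256.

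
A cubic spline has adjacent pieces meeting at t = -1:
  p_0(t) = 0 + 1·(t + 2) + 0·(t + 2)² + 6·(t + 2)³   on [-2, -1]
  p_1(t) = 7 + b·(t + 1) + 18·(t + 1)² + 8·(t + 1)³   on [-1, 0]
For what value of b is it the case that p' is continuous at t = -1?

p_0'(t) = 1 + 0·(t + 2) + 18·(t + 2)², so p_0'(-1) = 19. On the right, p_1'(-1) = b, so b = 19.

19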